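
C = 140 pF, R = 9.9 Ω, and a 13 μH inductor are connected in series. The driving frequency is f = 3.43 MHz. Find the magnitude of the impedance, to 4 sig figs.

52.21 Ω

ω = 2πf = 2.155e+07 rad/s
X_L = ωL = 280.2 Ω
X_C = 1/(ωC) = 331.4 Ω
Net reactance X = X_L − X_C = -51.27 Ω
Z = 9.900 − j51.27 Ω
|Z| = √(9.900² + 51.27²) = 52.21 Ω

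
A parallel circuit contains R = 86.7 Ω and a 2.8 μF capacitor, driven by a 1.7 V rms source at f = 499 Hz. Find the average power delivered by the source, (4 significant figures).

33.33 mW

ω = 2πf = 3135 rad/s
X_C = 1/(ωC) = 113.9 Ω
Parallel: admittances add. Y = 1/R + jωC
Y = (0.01153 + j0.008779) S
|Y| = 0.01449 S → |Z| = 1/|Y| = 68.99 Ω, ∠Z = −∠Y = -37.28°
I = V/|Z| = 24.64 mA
P = VI cos φ = 1.7 × 0.02464 × cos(-37.28°) = 33.33 mW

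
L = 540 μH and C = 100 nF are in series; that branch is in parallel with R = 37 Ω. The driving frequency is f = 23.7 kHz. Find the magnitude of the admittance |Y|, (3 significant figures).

ω = 2πf = 148900 rad/s
X_L = ωL = 80.4 Ω
X_C = 1/(ωC) = 67.2 Ω
Branch 1: Z₁ = R = 37.0 Ω
Branch 2 (series LC): Z₂ = j(X_L − X_C) = j13.3 Ω
Parallel: Z = Z₁Z₂/(Z₁+Z₂), |Z| = 12.5 Ω, ∠Z = 70.3°
|Y| = 1/|Z| = 80.1 mS

80.1 mS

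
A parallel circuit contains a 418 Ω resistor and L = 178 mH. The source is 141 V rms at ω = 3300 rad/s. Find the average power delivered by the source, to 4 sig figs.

47.56 W

X_L = ωL = 587.4 Ω
Parallel: admittances add. Y = 1/R + 1/(jωL)
Y = (0.002392 − j0.001702) S
|Y| = 0.002936 S → |Z| = 1/|Y| = 340.6 Ω, ∠Z = −∠Y = 35.44°
I = V/|Z| = 414.0 mA
P = VI cos φ = 141 × 0.4140 × cos(35.44°) = 47.56 W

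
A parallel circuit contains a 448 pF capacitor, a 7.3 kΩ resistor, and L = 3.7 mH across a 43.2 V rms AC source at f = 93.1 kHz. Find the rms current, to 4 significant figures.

10.47 mA

ω = 2πf = 585000 rad/s
X_L = ωL = 2164 Ω
X_C = 1/(ωC) = 3816 Ω
Parallel: admittances add. Y = 1/R + 1/(jωL) + jωC
Y = (0.0001370 − j0.0002000) S
|Y| = 0.0002424 S → |Z| = 1/|Y| = 4126 Ω, ∠Z = −∠Y = 55.59°
I = V/|Z| = 43.2/4126 = 10.47 mA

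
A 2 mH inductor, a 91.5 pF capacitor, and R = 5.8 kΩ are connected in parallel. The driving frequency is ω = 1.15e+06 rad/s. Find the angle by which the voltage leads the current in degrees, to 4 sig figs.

62.38°

X_L = ωL = 2300 Ω
X_C = 1/(ωC) = 9503 Ω
Parallel: admittances add. Y = 1/R + 1/(jωL) + jωC
Y = (0.0001724 − j0.0003296) S
|Y| = 0.0003719 S → |Z| = 1/|Y| = 2689 Ω, ∠Z = −∠Y = 62.38°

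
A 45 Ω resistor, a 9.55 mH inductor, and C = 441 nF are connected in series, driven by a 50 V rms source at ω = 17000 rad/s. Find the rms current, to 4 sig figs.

934.3 mA

X_L = ωL = 162.3 Ω
X_C = 1/(ωC) = 133.4 Ω
Net reactance X = X_L − X_C = 28.96 Ω
Z = 45.00 + j28.96 Ω
|Z| = √(45.00² + 28.96²) = 53.52 Ω
I = V/|Z| = 50/53.52 = 934.3 mA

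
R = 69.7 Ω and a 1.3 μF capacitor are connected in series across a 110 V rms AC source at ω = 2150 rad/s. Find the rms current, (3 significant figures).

X_C = 1/(ωC) = 358 Ω
Z = 69.7 − j358 Ω
|Z| = √(69.7² + 358²) = 365 Ω
I = V/|Z| = 110/365 = 302 mA

302 mA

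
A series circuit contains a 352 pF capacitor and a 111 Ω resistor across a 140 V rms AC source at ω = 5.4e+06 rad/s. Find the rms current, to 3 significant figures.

260 mA

X_C = 1/(ωC) = 526 Ω
Z = 111 − j526 Ω
|Z| = √(111² + 526²) = 538 Ω
I = V/|Z| = 140/538 = 260 mA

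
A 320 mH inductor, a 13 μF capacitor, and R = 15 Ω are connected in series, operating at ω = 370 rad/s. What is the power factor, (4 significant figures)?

X_L = ωL = 118.4 Ω
X_C = 1/(ωC) = 207.9 Ω
Net reactance X = X_L − X_C = -89.50 Ω
Z = 15.00 − j89.50 Ω
|Z| = √(15.00² + 89.50²) = 90.75 Ω
∠Z = arctan(-89.50/15.00) = -80.49°
cos φ = cos(-80.49°) = 0.1653

0.1653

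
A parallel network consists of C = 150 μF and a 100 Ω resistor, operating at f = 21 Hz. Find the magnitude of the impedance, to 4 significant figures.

ω = 2πf = 131.9 rad/s
X_C = 1/(ωC) = 50.53 Ω
Parallel: admittances add. Y = 1/R + jωC
Y = (0.01000 + j0.01979) S
|Y| = 0.02217 S → |Z| = 1/|Y| = 45.10 Ω, ∠Z = −∠Y = -63.19°

45.10 Ω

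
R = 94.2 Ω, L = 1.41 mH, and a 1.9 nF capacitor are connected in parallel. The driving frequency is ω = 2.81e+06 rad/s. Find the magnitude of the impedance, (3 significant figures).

85.0 Ω

X_L = ωL = 3960 Ω
X_C = 1/(ωC) = 187 Ω
Parallel: admittances add. Y = 1/R + 1/(jωL) + jωC
Y = (0.0106 + j0.00509) S
|Y| = 0.0118 S → |Z| = 1/|Y| = 85.0 Ω, ∠Z = −∠Y = -25.6°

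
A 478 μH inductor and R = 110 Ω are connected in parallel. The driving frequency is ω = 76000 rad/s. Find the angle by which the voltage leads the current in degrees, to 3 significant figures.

X_L = ωL = 36.3 Ω
Parallel: admittances add. Y = 1/R + 1/(jωL)
Y = (0.00909 − j0.0275) S
|Y| = 0.0290 S → |Z| = 1/|Y| = 34.5 Ω, ∠Z = −∠Y = 71.7°

71.7°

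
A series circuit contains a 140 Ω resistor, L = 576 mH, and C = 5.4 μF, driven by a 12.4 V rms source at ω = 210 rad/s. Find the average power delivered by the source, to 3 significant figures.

36.0 mW

X_L = ωL = 121 Ω
X_C = 1/(ωC) = 882 Ω
Net reactance X = X_L − X_C = -761 Ω
Z = 140 − j761 Ω
|Z| = √(140² + 761²) = 774 Ω
∠Z = arctan(-761/140) = -79.6°
I = V/|Z| = 16.0 mA
P = VI cos φ = 12.4 × 0.0160 × cos(-79.6°) = 36.0 mW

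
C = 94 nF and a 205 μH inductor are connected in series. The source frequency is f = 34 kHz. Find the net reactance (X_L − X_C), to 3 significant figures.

ω = 2πf = 213600 rad/s
X_L = ωL = 43.8 Ω
X_C = 1/(ωC) = 49.8 Ω
X = 43.8 − 49.8 = -6.00 Ω

-6.00 Ω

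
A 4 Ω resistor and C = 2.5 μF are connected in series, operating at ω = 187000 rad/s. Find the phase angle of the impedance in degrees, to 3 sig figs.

X_C = 1/(ωC) = 2.14 Ω
Z = 4.00 − j2.14 Ω
|Z| = √(4.00² + 2.14²) = 4.54 Ω
∠Z = arctan(-2.14/4.00) = -28.1°

-28.1°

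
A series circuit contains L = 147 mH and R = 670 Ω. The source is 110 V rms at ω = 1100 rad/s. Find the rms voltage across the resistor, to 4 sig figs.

106.9 V

X_L = ωL = 161.7 Ω
Z = 670.0 + j161.7 Ω
|Z| = √(670.0² + 161.7²) = 689.2 Ω
I = V/|Z| = 159.6 mA
V_R = I·|Z_R| = 0.1596 × 670.0 = 106.9 V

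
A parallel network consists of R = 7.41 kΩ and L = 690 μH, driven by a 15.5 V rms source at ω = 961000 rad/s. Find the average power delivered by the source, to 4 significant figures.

32.42 mW

X_L = ωL = 663.1 Ω
Parallel: admittances add. Y = 1/R + 1/(jωL)
Y = (0.0001350 − j0.001508) S
|Y| = 0.001514 S → |Z| = 1/|Y| = 660.5 Ω, ∠Z = −∠Y = 84.89°
I = V/|Z| = 23.47 mA
P = VI cos φ = 15.5 × 0.02347 × cos(84.89°) = 32.42 mW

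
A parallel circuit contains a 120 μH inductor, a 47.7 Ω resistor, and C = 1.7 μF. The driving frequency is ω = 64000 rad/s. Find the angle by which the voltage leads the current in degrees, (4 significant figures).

45.60°

X_L = ωL = 7.680 Ω
X_C = 1/(ωC) = 9.191 Ω
Parallel: admittances add. Y = 1/R + 1/(jωL) + jωC
Y = (0.02096 − j0.02141) S
|Y| = 0.02996 S → |Z| = 1/|Y| = 33.37 Ω, ∠Z = −∠Y = 45.60°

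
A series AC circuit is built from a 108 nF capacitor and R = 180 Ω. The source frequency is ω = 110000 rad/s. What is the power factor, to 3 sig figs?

X_C = 1/(ωC) = 84.2 Ω
Z = 180 − j84.2 Ω
|Z| = √(180² + 84.2²) = 199 Ω
∠Z = arctan(-84.2/180) = -25.1°
cos φ = cos(-25.1°) = 0.906

0.906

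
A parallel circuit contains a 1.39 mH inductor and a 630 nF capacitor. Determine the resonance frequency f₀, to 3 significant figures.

5.38 kHz

ω₀ = 1/√(LC) = 1/√(0.00139 × 6.3e-07) = 33790 rad/s
f₀ = ω₀/(2π) = 5.38 kHz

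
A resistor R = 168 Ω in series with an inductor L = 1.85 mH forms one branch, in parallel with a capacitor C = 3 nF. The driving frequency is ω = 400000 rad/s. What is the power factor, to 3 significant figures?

X_L = ωL = 740 Ω
X_C = 1/(ωC) = 833 Ω
Branch 1 (R+jX_L): Z₁ = 168 + j740 Ω, |Z₁| = 759 Ω
Branch 2 (−jX_C): Z₂ = −j833 Ω
Parallel: Z = Z₁Z₂/(Z₁+Z₂), |Z| = 3290 Ω, ∠Z = 16.3°
cos φ = cos(16.3°) = 0.960

0.960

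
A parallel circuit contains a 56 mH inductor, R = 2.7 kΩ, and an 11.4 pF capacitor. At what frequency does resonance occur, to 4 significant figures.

ω₀ = 1/√(LC) = 1/√(0.056 × 1.14e-11) = 1.252e+06 rad/s
f₀ = ω₀/(2π) = 199.2 kHz

199.2 kHz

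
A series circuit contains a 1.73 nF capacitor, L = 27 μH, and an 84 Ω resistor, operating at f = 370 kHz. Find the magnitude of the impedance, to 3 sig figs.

ω = 2πf = 2.325e+06 rad/s
X_L = ωL = 62.8 Ω
X_C = 1/(ωC) = 249 Ω
Net reactance X = X_L − X_C = -186 Ω
Z = 84.0 − j186 Ω
|Z| = √(84.0² + 186²) = 204 Ω

204 Ω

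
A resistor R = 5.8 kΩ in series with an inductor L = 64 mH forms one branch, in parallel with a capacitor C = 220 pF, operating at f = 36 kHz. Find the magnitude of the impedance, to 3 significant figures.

ω = 2πf = 226200 rad/s
X_L = ωL = 14500 Ω
X_C = 1/(ωC) = 20100 Ω
Branch 1 (R+jX_L): Z₁ = 5800 + j14500 Ω, |Z₁| = 15600 Ω
Branch 2 (−jX_C): Z₂ = −j20100 Ω
Parallel: Z = Z₁Z₂/(Z₁+Z₂), |Z| = 38800 Ω, ∠Z = 22.3°

38800 Ω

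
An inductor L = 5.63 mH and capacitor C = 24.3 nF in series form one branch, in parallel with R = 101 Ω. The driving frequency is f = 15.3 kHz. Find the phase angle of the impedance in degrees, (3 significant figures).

ω = 2πf = 96130 rad/s
X_L = ωL = 541 Ω
X_C = 1/(ωC) = 428 Ω
Branch 1: Z₁ = R = 101 Ω
Branch 2 (series LC): Z₂ = j(X_L − X_C) = j113 Ω
Parallel: Z = Z₁Z₂/(Z₁+Z₂), |Z| = 75.3 Ω, ∠Z = 41.8°

41.8°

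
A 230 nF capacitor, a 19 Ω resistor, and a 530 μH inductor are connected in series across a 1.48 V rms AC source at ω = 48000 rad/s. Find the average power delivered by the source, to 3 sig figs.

9.04 mW

X_L = ωL = 25.4 Ω
X_C = 1/(ωC) = 90.6 Ω
Net reactance X = X_L − X_C = -65.1 Ω
Z = 19.0 − j65.1 Ω
|Z| = √(19.0² + 65.1²) = 67.9 Ω
∠Z = arctan(-65.1/19.0) = -73.7°
I = V/|Z| = 21.8 mA
P = VI cos φ = 1.48 × 0.0218 × cos(-73.7°) = 9.04 mW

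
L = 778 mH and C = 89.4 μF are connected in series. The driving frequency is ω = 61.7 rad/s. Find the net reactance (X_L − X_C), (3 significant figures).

X_L = ωL = 48.0 Ω
X_C = 1/(ωC) = 181 Ω
X = 48.0 − 181 = -133 Ω

-133 Ω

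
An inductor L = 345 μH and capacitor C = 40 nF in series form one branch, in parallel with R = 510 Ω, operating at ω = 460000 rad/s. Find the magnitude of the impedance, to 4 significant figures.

102.2 Ω

X_L = ωL = 158.7 Ω
X_C = 1/(ωC) = 54.35 Ω
Branch 1: Z₁ = R = 510.0 Ω
Branch 2 (series LC): Z₂ = j(X_L − X_C) = j104.4 Ω
Parallel: Z = Z₁Z₂/(Z₁+Z₂), |Z| = 102.2 Ω, ∠Z = 78.44°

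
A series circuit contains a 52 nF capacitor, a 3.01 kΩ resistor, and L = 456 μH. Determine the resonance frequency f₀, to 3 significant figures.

32.7 kHz

ω₀ = 1/√(LC) = 1/√(0.000456 × 5.2e-08) = 205400 rad/s
f₀ = ω₀/(2π) = 32.7 kHz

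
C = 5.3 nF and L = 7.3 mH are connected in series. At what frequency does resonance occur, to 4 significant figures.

ω₀ = 1/√(LC) = 1/√(0.0073 × 5.3e-09) = 160800 rad/s
f₀ = ω₀/(2π) = 25.59 kHz

25.59 kHz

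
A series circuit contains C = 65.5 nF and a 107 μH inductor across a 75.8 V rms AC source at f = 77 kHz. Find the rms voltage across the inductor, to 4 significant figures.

194.2 V

ω = 2πf = 483800 rad/s
X_L = ωL = 51.77 Ω
X_C = 1/(ωC) = 31.56 Ω
Net reactance X = X_L − X_C = 20.21 Ω
Z = j20.21 Ω
|Z| = √(0² + 20.21²) = 20.21 Ω
I = V/|Z| = 3.750 A
V_L = I·|Z_L| = 3.750 × 51.77 = 194.2 V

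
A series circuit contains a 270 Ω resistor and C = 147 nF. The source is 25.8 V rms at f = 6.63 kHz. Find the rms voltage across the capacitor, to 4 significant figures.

13.35 V

ω = 2πf = 41660 rad/s
X_C = 1/(ωC) = 163.3 Ω
Z = 270.0 − j163.3 Ω
|Z| = √(270.0² + 163.3²) = 315.5 Ω
I = V/|Z| = 81.76 mA
V_C = I·|Z_C| = 0.08176 × 163.3 = 13.35 V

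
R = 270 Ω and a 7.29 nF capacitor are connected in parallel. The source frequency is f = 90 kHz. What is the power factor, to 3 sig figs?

0.668

ω = 2πf = 565500 rad/s
X_C = 1/(ωC) = 243 Ω
Parallel: admittances add. Y = 1/R + jωC
Y = (0.00370 + j0.00412) S
|Y| = 0.00554 S → |Z| = 1/|Y| = 180 Ω, ∠Z = −∠Y = -48.1°
cos φ = cos(-48.1°) = 0.668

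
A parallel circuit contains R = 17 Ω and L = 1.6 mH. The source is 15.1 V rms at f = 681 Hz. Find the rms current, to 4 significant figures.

ω = 2πf = 4279 rad/s
X_L = ωL = 6.846 Ω
Parallel: admittances add. Y = 1/R + 1/(jωL)
Y = (0.05882 − j0.1461) S
|Y| = 0.1575 S → |Z| = 1/|Y| = 6.351 Ω, ∠Z = −∠Y = 68.06°
I = V/|Z| = 15.1/6.351 = 2.378 A

2.378 A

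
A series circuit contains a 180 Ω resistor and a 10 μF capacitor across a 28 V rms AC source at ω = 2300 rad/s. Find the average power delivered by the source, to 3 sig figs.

X_C = 1/(ωC) = 43.5 Ω
Z = 180 − j43.5 Ω
|Z| = √(180² + 43.5²) = 185 Ω
∠Z = arctan(-43.5/180) = -13.6°
I = V/|Z| = 151 mA
P = VI cos φ = 28 × 0.151 × cos(-13.6°) = 4.12 W

4.12 W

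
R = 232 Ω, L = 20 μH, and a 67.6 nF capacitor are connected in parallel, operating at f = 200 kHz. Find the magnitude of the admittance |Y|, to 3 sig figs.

45.4 mS

ω = 2πf = 1.257e+06 rad/s
X_L = ωL = 25.1 Ω
X_C = 1/(ωC) = 11.8 Ω
Parallel: admittances add. Y = 1/R + 1/(jωL) + jωC
Y = (0.00431 + j0.0452) S
|Y| = 0.0454 S → |Z| = 1/|Y| = 22.0 Ω, ∠Z = −∠Y = -84.5°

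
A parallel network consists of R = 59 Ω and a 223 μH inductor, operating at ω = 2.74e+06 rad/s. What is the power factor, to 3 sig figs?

0.995

X_L = ωL = 611 Ω
Parallel: admittances add. Y = 1/R + 1/(jωL)
Y = (0.0169 − j0.00164) S
|Y| = 0.0170 S → |Z| = 1/|Y| = 58.7 Ω, ∠Z = −∠Y = 5.52°
cos φ = cos(5.52°) = 0.995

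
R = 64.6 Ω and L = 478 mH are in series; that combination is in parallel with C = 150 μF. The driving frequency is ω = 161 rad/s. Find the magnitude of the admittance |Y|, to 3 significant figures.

X_L = ωL = 77.0 Ω
X_C = 1/(ωC) = 41.4 Ω
Branch 1 (R+jX_L): Z₁ = 64.6 + j77.0 Ω, |Z₁| = 100 Ω
Branch 2 (−jX_C): Z₂ = −j41.4 Ω
Parallel: Z = Z₁Z₂/(Z₁+Z₂), |Z| = 56.4 Ω, ∠Z = -68.8°
|Y| = 1/|Z| = 17.7 mS

17.7 mS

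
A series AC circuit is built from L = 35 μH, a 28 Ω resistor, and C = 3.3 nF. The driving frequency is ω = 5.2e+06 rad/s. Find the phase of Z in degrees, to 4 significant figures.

77.25°

X_L = ωL = 182.0 Ω
X_C = 1/(ωC) = 58.28 Ω
Net reactance X = X_L − X_C = 123.7 Ω
Z = 28.00 + j123.7 Ω
|Z| = √(28.00² + 123.7²) = 126.9 Ω
∠Z = arctan(123.7/28.00) = 77.25°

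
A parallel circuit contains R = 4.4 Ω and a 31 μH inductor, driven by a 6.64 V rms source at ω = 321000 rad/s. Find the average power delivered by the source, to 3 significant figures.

10.0 W

X_L = ωL = 9.95 Ω
Parallel: admittances add. Y = 1/R + 1/(jωL)
Y = (0.227 − j0.100) S
|Y| = 0.248 S → |Z| = 1/|Y| = 4.02 Ω, ∠Z = −∠Y = 23.9°
I = V/|Z| = 1.65 A
P = VI cos φ = 6.64 × 1.65 × cos(23.9°) = 10.0 W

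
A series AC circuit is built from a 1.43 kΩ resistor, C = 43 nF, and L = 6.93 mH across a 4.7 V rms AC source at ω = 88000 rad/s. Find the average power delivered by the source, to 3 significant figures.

14.6 mW

X_L = ωL = 610 Ω
X_C = 1/(ωC) = 264 Ω
Net reactance X = X_L − X_C = 346 Ω
Z = 1430 + j346 Ω
|Z| = √(1430² + 346²) = 1470 Ω
∠Z = arctan(346/1430) = 13.6°
I = V/|Z| = 3.19 mA
P = VI cos φ = 4.7 × 0.00319 × cos(13.6°) = 14.6 mW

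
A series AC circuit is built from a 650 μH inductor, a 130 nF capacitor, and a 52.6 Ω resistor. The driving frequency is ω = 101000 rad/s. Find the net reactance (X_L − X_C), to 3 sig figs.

-10.5 Ω

X_L = ωL = 65.6 Ω
X_C = 1/(ωC) = 76.2 Ω
X = 65.6 − 76.2 = -10.5 Ω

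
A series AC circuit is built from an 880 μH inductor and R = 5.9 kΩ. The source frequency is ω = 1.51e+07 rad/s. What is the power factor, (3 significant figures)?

0.406

X_L = ωL = 13300 Ω
Z = 5900 + j13300 Ω
|Z| = √(5900² + 13300²) = 14500 Ω
∠Z = arctan(13300/5900) = 66.1°
cos φ = cos(66.1°) = 0.406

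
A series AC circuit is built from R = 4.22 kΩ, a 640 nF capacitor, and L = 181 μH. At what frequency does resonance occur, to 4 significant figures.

14.79 kHz

ω₀ = 1/√(LC) = 1/√(0.000181 × 6.4e-07) = 92910 rad/s
f₀ = ω₀/(2π) = 14.79 kHz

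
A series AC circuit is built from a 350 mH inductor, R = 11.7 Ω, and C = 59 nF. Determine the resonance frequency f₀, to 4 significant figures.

ω₀ = 1/√(LC) = 1/√(0.35 × 5.9e-08) = 6959 rad/s
f₀ = ω₀/(2π) = 1.108 kHz

1.108 kHz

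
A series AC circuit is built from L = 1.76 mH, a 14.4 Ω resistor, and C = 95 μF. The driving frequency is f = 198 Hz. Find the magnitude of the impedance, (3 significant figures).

ω = 2πf = 1244 rad/s
X_L = ωL = 2.19 Ω
X_C = 1/(ωC) = 8.46 Ω
Net reactance X = X_L − X_C = -6.27 Ω
Z = 14.4 − j6.27 Ω
|Z| = √(14.4² + 6.27²) = 15.7 Ω

15.7 Ω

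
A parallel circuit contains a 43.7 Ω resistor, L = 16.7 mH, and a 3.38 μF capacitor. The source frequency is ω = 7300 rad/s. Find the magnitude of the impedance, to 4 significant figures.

35.47 Ω

X_L = ωL = 121.9 Ω
X_C = 1/(ωC) = 40.53 Ω
Parallel: admittances add. Y = 1/R + 1/(jωL) + jωC
Y = (0.02288 + j0.01647) S
|Y| = 0.02819 S → |Z| = 1/|Y| = 35.47 Ω, ∠Z = −∠Y = -35.75°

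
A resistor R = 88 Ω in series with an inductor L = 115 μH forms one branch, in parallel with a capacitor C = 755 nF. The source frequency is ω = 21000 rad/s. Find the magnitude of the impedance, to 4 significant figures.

51.95 Ω

X_L = ωL = 2.415 Ω
X_C = 1/(ωC) = 63.07 Ω
Branch 1 (R+jX_L): Z₁ = 88.00 + j2.415 Ω, |Z₁| = 88.03 Ω
Branch 2 (−jX_C): Z₂ = −j63.07 Ω
Parallel: Z = Z₁Z₂/(Z₁+Z₂), |Z| = 51.95 Ω, ∠Z = -53.85°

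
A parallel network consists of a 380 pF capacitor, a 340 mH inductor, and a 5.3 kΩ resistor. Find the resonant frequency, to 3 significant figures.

ω₀ = 1/√(LC) = 1/√(0.34 × 3.8e-10) = 87980 rad/s
f₀ = ω₀/(2π) = 14.0 kHz

14.0 kHz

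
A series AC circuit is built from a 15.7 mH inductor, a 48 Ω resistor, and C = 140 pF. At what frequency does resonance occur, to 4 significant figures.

ω₀ = 1/√(LC) = 1/√(0.0157 × 1.4e-10) = 674500 rad/s
f₀ = ω₀/(2π) = 107.4 kHz

107.4 kHz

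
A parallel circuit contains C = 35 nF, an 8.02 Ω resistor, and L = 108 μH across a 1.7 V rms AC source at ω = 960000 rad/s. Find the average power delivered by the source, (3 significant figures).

360 mW

X_L = ωL = 104 Ω
X_C = 1/(ωC) = 29.8 Ω
Parallel: admittances add. Y = 1/R + 1/(jωL) + jωC
Y = (0.125 + j0.0240) S
|Y| = 0.127 S → |Z| = 1/|Y| = 7.88 Ω, ∠Z = −∠Y = -10.9°
I = V/|Z| = 216 mA
P = VI cos φ = 1.7 × 0.216 × cos(-10.9°) = 360 mW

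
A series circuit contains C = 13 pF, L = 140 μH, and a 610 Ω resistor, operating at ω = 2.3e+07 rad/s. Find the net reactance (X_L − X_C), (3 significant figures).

X_L = ωL = 3220 Ω
X_C = 1/(ωC) = 3340 Ω
X = 3220 − 3340 = -124 Ω

-124 Ω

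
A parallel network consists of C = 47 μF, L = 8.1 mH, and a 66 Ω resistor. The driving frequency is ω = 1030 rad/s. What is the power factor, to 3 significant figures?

0.207

X_L = ωL = 8.34 Ω
X_C = 1/(ωC) = 20.7 Ω
Parallel: admittances add. Y = 1/R + 1/(jωL) + jωC
Y = (0.0152 − j0.0715) S
|Y| = 0.0730 S → |Z| = 1/|Y| = 13.7 Ω, ∠Z = −∠Y = 78.0°
cos φ = cos(78.0°) = 0.207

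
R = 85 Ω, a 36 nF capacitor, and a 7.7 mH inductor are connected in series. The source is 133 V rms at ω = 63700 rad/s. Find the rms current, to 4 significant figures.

1.318 A

X_L = ωL = 490.5 Ω
X_C = 1/(ωC) = 436.1 Ω
Net reactance X = X_L − X_C = 54.42 Ω
Z = 85.00 + j54.42 Ω
|Z| = √(85.00² + 54.42²) = 100.9 Ω
I = V/|Z| = 133/100.9 = 1.318 A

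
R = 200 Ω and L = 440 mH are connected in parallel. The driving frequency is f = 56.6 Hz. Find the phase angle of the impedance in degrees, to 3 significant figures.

52.0°

ω = 2πf = 355.6 rad/s
X_L = ωL = 156 Ω
Parallel: admittances add. Y = 1/R + 1/(jωL)
Y = (0.00500 − j0.00639) S
|Y| = 0.00811 S → |Z| = 1/|Y| = 123 Ω, ∠Z = −∠Y = 52.0°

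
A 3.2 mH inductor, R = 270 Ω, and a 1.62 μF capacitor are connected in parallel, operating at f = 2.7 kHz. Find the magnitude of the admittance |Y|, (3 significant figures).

9.79 mS

ω = 2πf = 16960 rad/s
X_L = ωL = 54.3 Ω
X_C = 1/(ωC) = 36.4 Ω
Parallel: admittances add. Y = 1/R + 1/(jωL) + jωC
Y = (0.00370 + j0.00906) S
|Y| = 0.00979 S → |Z| = 1/|Y| = 102 Ω, ∠Z = −∠Y = -67.8°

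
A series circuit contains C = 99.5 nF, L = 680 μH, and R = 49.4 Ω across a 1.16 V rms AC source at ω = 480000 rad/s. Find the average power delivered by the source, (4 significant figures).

694.3 μW

X_L = ωL = 326.4 Ω
X_C = 1/(ωC) = 20.94 Ω
Net reactance X = X_L − X_C = 305.5 Ω
Z = 49.40 + j305.5 Ω
|Z| = √(49.40² + 305.5²) = 309.4 Ω
∠Z = arctan(305.5/49.40) = 80.81°
I = V/|Z| = 3.749 mA
P = VI cos φ = 1.16 × 0.003749 × cos(80.81°) = 694.3 μW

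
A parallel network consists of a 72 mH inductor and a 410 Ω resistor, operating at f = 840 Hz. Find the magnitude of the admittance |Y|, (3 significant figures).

ω = 2πf = 5278 rad/s
X_L = ωL = 380 Ω
Parallel: admittances add. Y = 1/R + 1/(jωL)
Y = (0.00244 − j0.00263) S
|Y| = 0.00359 S → |Z| = 1/|Y| = 279 Ω, ∠Z = −∠Y = 47.2°

3.59 mS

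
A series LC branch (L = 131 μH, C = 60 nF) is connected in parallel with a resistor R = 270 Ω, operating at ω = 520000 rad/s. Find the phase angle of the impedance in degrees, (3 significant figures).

X_L = ωL = 68.1 Ω
X_C = 1/(ωC) = 32.1 Ω
Branch 1: Z₁ = R = 270 Ω
Branch 2 (series LC): Z₂ = j(X_L − X_C) = j36.1 Ω
Parallel: Z = Z₁Z₂/(Z₁+Z₂), |Z| = 35.8 Ω, ∠Z = 82.4°

82.4°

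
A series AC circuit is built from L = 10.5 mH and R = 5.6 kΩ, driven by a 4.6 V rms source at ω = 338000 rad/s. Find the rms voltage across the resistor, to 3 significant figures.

X_L = ωL = 3550 Ω
Z = 5600 + j3550 Ω
|Z| = √(5600² + 3550²) = 6630 Ω
I = V/|Z| = 694 μA
V_R = I·|Z_R| = 0.000694 × 5600 = 3.89 V

3.89 V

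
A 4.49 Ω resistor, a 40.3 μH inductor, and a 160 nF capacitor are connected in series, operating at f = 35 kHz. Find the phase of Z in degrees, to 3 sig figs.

ω = 2πf = 219900 rad/s
X_L = ωL = 8.86 Ω
X_C = 1/(ωC) = 28.4 Ω
Net reactance X = X_L − X_C = -19.6 Ω
Z = 4.49 − j19.6 Ω
|Z| = √(4.49² + 19.6²) = 20.1 Ω
∠Z = arctan(-19.6/4.49) = -77.1°

-77.1°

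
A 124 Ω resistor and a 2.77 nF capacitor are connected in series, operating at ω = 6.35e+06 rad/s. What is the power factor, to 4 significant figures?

0.9090

X_C = 1/(ωC) = 56.85 Ω
Z = 124.0 − j56.85 Ω
|Z| = √(124.0² + 56.85²) = 136.4 Ω
∠Z = arctan(-56.85/124.0) = -24.63°
cos φ = cos(-24.63°) = 0.9090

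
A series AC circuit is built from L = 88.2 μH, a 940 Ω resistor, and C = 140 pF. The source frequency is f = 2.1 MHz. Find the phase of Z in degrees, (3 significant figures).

33.5°

ω = 2πf = 1.319e+07 rad/s
X_L = ωL = 1160 Ω
X_C = 1/(ωC) = 541 Ω
Net reactance X = X_L − X_C = 622 Ω
Z = 940 + j622 Ω
|Z| = √(940² + 622²) = 1130 Ω
∠Z = arctan(622/940) = 33.5°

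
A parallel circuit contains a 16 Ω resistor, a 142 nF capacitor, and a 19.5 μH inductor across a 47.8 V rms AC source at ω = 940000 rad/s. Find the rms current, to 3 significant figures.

X_L = ωL = 18.3 Ω
X_C = 1/(ωC) = 7.49 Ω
Parallel: admittances add. Y = 1/R + 1/(jωL) + jωC
Y = (0.0625 + j0.0789) S
|Y| = 0.101 S → |Z| = 1/|Y| = 9.93 Ω, ∠Z = −∠Y = -51.6°
I = V/|Z| = 47.8/9.93 = 4.81 A

4.81 A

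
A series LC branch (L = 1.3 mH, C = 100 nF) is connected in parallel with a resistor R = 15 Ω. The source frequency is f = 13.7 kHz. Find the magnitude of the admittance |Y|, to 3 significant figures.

244 mS

ω = 2πf = 86080 rad/s
X_L = ωL = 112 Ω
X_C = 1/(ωC) = 116 Ω
Branch 1: Z₁ = R = 15.0 Ω
Branch 2 (series LC): Z₂ = j(X_L − X_C) = −j4.27 Ω
Parallel: Z = Z₁Z₂/(Z₁+Z₂), |Z| = 4.11 Ω, ∠Z = -74.1°
|Y| = 1/|Z| = 244 mS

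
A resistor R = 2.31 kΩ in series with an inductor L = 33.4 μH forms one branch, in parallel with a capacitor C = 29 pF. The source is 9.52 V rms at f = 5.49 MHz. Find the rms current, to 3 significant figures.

8.54 mA

ω = 2πf = 3.449e+07 rad/s
X_L = ωL = 1150 Ω
X_C = 1/(ωC) = 1000 Ω
Branch 1 (R+jX_L): Z₁ = 2310 + j1150 Ω, |Z₁| = 2580 Ω
Branch 2 (−jX_C): Z₂ = −j1000 Ω
Parallel: Z = Z₁Z₂/(Z₁+Z₂), |Z| = 1110 Ω, ∠Z = -67.3°
I = V/|Z| = 9.52/1110 = 8.54 mA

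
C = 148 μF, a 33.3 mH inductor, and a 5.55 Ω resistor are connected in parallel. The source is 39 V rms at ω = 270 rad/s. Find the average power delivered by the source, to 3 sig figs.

274 W

X_L = ωL = 8.99 Ω
X_C = 1/(ωC) = 25.0 Ω
Parallel: admittances add. Y = 1/R + 1/(jωL) + jωC
Y = (0.180 − j0.0713) S
|Y| = 0.194 S → |Z| = 1/|Y| = 5.16 Ω, ∠Z = −∠Y = 21.6°
I = V/|Z| = 7.56 A
P = VI cos φ = 39 × 7.56 × cos(21.6°) = 274 W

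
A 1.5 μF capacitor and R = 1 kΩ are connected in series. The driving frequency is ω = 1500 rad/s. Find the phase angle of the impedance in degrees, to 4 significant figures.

X_C = 1/(ωC) = 444.4 Ω
Z = 1000 − j444.4 Ω
|Z| = √(1000² + 444.4²) = 1094 Ω
∠Z = arctan(-444.4/1000) = -23.96°

-23.96°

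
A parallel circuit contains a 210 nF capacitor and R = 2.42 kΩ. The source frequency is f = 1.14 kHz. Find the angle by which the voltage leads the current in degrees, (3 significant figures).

-74.6°

ω = 2πf = 7163 rad/s
X_C = 1/(ωC) = 665 Ω
Parallel: admittances add. Y = 1/R + jωC
Y = (0.000413 + j0.00150) S
|Y| = 0.00156 S → |Z| = 1/|Y| = 641 Ω, ∠Z = −∠Y = -74.6°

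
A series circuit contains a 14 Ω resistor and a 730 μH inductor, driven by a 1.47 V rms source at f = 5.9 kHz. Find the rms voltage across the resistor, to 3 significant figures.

0.675 V

ω = 2πf = 37070 rad/s
X_L = ωL = 27.1 Ω
Z = 14.0 + j27.1 Ω
|Z| = √(14.0² + 27.1²) = 30.5 Ω
I = V/|Z| = 48.2 mA
V_R = I·|Z_R| = 0.0482 × 14.0 = 0.675 V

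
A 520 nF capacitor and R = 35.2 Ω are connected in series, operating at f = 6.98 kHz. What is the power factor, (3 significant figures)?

0.626

ω = 2πf = 43860 rad/s
X_C = 1/(ωC) = 43.8 Ω
Z = 35.2 − j43.8 Ω
|Z| = √(35.2² + 43.8²) = 56.2 Ω
∠Z = arctan(-43.8/35.2) = -51.2°
cos φ = cos(-51.2°) = 0.626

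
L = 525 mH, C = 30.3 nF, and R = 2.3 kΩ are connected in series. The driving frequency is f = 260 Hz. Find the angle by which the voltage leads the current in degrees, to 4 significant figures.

-83.22°

ω = 2πf = 1634 rad/s
X_L = ωL = 857.7 Ω
X_C = 1/(ωC) = 20200 Ω
Net reactance X = X_L − X_C = -19340 Ω
Z = 2300 − j19340 Ω
|Z| = √(2300² + 19340²) = 19480 Ω
∠Z = arctan(-19340/2300) = -83.22°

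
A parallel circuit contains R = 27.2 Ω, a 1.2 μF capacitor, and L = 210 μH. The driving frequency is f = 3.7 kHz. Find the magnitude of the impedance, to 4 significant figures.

5.534 Ω

ω = 2πf = 23250 rad/s
X_L = ωL = 4.882 Ω
X_C = 1/(ωC) = 35.85 Ω
Parallel: admittances add. Y = 1/R + 1/(jωL) + jωC
Y = (0.03676 − j0.1769) S
|Y| = 0.1807 S → |Z| = 1/|Y| = 5.534 Ω, ∠Z = −∠Y = 78.26°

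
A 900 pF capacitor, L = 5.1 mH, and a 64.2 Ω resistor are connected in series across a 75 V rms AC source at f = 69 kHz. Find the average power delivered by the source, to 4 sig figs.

ω = 2πf = 433500 rad/s
X_L = ωL = 2211 Ω
X_C = 1/(ωC) = 2563 Ω
Net reactance X = X_L − X_C = -351.8 Ω
Z = 64.20 − j351.8 Ω
|Z| = √(64.20² + 351.8²) = 357.6 Ω
∠Z = arctan(-351.8/64.20) = -79.66°
I = V/|Z| = 209.7 mA
P = VI cos φ = 75 × 0.2097 × cos(-79.66°) = 2.823 W

2.823 W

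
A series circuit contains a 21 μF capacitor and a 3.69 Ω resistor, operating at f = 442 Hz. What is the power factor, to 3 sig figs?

0.210

ω = 2πf = 2777 rad/s
X_C = 1/(ωC) = 17.1 Ω
Z = 3.69 − j17.1 Ω
|Z| = √(3.69² + 17.1²) = 17.5 Ω
∠Z = arctan(-17.1/3.69) = -77.9°
cos φ = cos(-77.9°) = 0.210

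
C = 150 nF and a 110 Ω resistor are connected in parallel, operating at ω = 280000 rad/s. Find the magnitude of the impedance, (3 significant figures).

23.3 Ω

X_C = 1/(ωC) = 23.8 Ω
Parallel: admittances add. Y = 1/R + jωC
Y = (0.00909 + j0.0420) S
|Y| = 0.0430 S → |Z| = 1/|Y| = 23.3 Ω, ∠Z = −∠Y = -77.8°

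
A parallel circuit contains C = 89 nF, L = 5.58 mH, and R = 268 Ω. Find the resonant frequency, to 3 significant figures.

ω₀ = 1/√(LC) = 1/√(0.00558 × 8.9e-08) = 44870 rad/s
f₀ = ω₀/(2π) = 7.14 kHz

7.14 kHz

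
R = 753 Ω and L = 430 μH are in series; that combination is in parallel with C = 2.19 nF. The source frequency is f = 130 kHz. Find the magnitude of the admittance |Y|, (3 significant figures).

ω = 2πf = 816800 rad/s
X_L = ωL = 351 Ω
X_C = 1/(ωC) = 559 Ω
Branch 1 (R+jX_L): Z₁ = 753 + j351 Ω, |Z₁| = 831 Ω
Branch 2 (−jX_C): Z₂ = −j559 Ω
Parallel: Z = Z₁Z₂/(Z₁+Z₂), |Z| = 595 Ω, ∠Z = -49.6°
|Y| = 1/|Z| = 1.68 mS

1.68 mS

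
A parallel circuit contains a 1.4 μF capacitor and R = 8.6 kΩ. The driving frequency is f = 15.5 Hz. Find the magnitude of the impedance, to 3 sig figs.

5580 Ω

ω = 2πf = 97.39 rad/s
X_C = 1/(ωC) = 7330 Ω
Parallel: admittances add. Y = 1/R + jωC
Y = (0.000116 + j0.000136) S
|Y| = 0.000179 S → |Z| = 1/|Y| = 5580 Ω, ∠Z = −∠Y = -49.5°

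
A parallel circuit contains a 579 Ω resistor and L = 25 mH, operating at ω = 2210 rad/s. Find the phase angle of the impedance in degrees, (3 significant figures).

84.5°

X_L = ωL = 55.2 Ω
Parallel: admittances add. Y = 1/R + 1/(jωL)
Y = (0.00173 − j0.0181) S
|Y| = 0.0182 S → |Z| = 1/|Y| = 55.0 Ω, ∠Z = −∠Y = 84.5°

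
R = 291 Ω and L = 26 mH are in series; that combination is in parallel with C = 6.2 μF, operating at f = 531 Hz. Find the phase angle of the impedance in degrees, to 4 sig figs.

-80.92°

ω = 2πf = 3336 rad/s
X_L = ωL = 86.75 Ω
X_C = 1/(ωC) = 48.34 Ω
Branch 1 (R+jX_L): Z₁ = 291.0 + j86.75 Ω, |Z₁| = 303.7 Ω
Branch 2 (−jX_C): Z₂ = −j48.34 Ω
Parallel: Z = Z₁Z₂/(Z₁+Z₂), |Z| = 50.01 Ω, ∠Z = -80.92°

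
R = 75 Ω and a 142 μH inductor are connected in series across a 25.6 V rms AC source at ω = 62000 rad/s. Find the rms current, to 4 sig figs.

X_L = ωL = 8.804 Ω
Z = 75.00 + j8.804 Ω
|Z| = √(75.00² + 8.804²) = 75.51 Ω
I = V/|Z| = 25.6/75.51 = 339.0 mA

339.0 mA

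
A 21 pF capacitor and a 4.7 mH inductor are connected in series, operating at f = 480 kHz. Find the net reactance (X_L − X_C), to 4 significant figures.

ω = 2πf = 3.016e+06 rad/s
X_L = ωL = 14170 Ω
X_C = 1/(ωC) = 15790 Ω
X = 14170 − 15790 = -1614 Ω

-1614 Ω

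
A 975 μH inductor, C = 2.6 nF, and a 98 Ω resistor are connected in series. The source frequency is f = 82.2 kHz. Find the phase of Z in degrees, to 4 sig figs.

ω = 2πf = 516500 rad/s
X_L = ωL = 503.6 Ω
X_C = 1/(ωC) = 744.7 Ω
Net reactance X = X_L − X_C = -241.1 Ω
Z = 98.00 − j241.1 Ω
|Z| = √(98.00² + 241.1²) = 260.3 Ω
∠Z = arctan(-241.1/98.00) = -67.88°

-67.88°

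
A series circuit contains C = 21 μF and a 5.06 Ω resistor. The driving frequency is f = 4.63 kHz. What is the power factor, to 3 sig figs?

ω = 2πf = 29090 rad/s
X_C = 1/(ωC) = 1.64 Ω
Z = 5.06 − j1.64 Ω
|Z| = √(5.06² + 1.64²) = 5.32 Ω
∠Z = arctan(-1.64/5.06) = -17.9°
cos φ = cos(-17.9°) = 0.951

0.951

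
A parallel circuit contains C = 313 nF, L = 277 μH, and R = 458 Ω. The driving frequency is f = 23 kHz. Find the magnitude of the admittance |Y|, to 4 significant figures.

20.37 mS

ω = 2πf = 144500 rad/s
X_L = ωL = 40.03 Ω
X_C = 1/(ωC) = 22.11 Ω
Parallel: admittances add. Y = 1/R + 1/(jωL) + jωC
Y = (0.002183 + j0.02025) S
|Y| = 0.02037 S → |Z| = 1/|Y| = 49.09 Ω, ∠Z = −∠Y = -83.85°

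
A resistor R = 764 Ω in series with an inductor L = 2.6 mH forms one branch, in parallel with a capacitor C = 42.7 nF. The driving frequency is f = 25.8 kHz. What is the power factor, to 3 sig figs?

ω = 2πf = 162100 rad/s
X_L = ωL = 421 Ω
X_C = 1/(ωC) = 144 Ω
Branch 1 (R+jX_L): Z₁ = 764 + j421 Ω, |Z₁| = 873 Ω
Branch 2 (−jX_C): Z₂ = −j144 Ω
Parallel: Z = Z₁Z₂/(Z₁+Z₂), |Z| = 155 Ω, ∠Z = -81.0°
cos φ = cos(-81.0°) = 0.156

0.156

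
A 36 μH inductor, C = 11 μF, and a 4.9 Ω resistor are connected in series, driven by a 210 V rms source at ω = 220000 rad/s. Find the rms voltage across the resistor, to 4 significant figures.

X_L = ωL = 7.920 Ω
X_C = 1/(ωC) = 0.4132 Ω
Net reactance X = X_L − X_C = 7.507 Ω
Z = 4.900 + j7.507 Ω
|Z| = √(4.900² + 7.507²) = 8.964 Ω
I = V/|Z| = 23.43 A
V_R = I·|Z_R| = 23.43 × 4.900 = 114.8 V

114.8 V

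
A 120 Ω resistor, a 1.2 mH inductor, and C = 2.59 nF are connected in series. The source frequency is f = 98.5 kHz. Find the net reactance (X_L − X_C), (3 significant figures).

ω = 2πf = 618900 rad/s
X_L = ωL = 743 Ω
X_C = 1/(ωC) = 624 Ω
X = 743 − 624 = 119 Ω

119 Ω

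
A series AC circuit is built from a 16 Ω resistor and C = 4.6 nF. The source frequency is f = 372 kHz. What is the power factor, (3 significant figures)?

ω = 2πf = 2.337e+06 rad/s
X_C = 1/(ωC) = 93.0 Ω
Z = 16.0 − j93.0 Ω
|Z| = √(16.0² + 93.0²) = 94.4 Ω
∠Z = arctan(-93.0/16.0) = -80.2°
cos φ = cos(-80.2°) = 0.170

0.170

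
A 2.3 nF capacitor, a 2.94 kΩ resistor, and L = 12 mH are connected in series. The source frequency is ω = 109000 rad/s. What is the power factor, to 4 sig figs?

0.7389

X_L = ωL = 1308 Ω
X_C = 1/(ωC) = 3989 Ω
Net reactance X = X_L − X_C = -2681 Ω
Z = 2940 − j2681 Ω
|Z| = √(2940² + 2681²) = 3979 Ω
∠Z = arctan(-2681/2940) = -42.36°
cos φ = cos(-42.36°) = 0.7389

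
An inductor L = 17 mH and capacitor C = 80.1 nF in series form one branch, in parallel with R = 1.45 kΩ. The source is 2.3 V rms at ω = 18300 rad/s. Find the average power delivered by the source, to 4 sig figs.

3.648 mW

X_L = ωL = 311.1 Ω
X_C = 1/(ωC) = 682.2 Ω
Branch 1: Z₁ = R = 1450 Ω
Branch 2 (series LC): Z₂ = j(X_L − X_C) = −j371.1 Ω
Parallel: Z = Z₁Z₂/(Z₁+Z₂), |Z| = 359.5 Ω, ∠Z = -75.64°
I = V/|Z| = 6.397 mA
P = VI cos φ = 2.3 × 0.006397 × cos(-75.64°) = 3.648 mW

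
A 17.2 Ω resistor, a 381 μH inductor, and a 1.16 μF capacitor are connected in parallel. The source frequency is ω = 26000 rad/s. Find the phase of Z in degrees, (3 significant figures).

50.6°

X_L = ωL = 9.91 Ω
X_C = 1/(ωC) = 33.2 Ω
Parallel: admittances add. Y = 1/R + 1/(jωL) + jωC
Y = (0.0581 − j0.0708) S
|Y| = 0.0916 S → |Z| = 1/|Y| = 10.9 Ω, ∠Z = −∠Y = 50.6°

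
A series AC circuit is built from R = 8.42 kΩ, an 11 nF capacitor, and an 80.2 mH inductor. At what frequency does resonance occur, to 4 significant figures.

ω₀ = 1/√(LC) = 1/√(0.0802 × 1.1e-08) = 33670 rad/s
f₀ = ω₀/(2π) = 5.358 kHz

5.358 kHz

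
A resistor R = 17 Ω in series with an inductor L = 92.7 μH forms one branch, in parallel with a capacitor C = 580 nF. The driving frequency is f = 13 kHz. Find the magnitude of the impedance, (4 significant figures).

ω = 2πf = 81680 rad/s
X_L = ωL = 7.572 Ω
X_C = 1/(ωC) = 21.11 Ω
Branch 1 (R+jX_L): Z₁ = 17.00 + j7.572 Ω, |Z₁| = 18.61 Ω
Branch 2 (−jX_C): Z₂ = −j21.11 Ω
Parallel: Z = Z₁Z₂/(Z₁+Z₂), |Z| = 18.08 Ω, ∠Z = -27.46°

18.08 Ω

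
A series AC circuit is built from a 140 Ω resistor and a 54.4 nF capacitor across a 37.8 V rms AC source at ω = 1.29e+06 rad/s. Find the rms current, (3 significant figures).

X_C = 1/(ωC) = 14.2 Ω
Z = 140 − j14.2 Ω
|Z| = √(140² + 14.2²) = 141 Ω
I = V/|Z| = 37.8/141 = 269 mA

269 mA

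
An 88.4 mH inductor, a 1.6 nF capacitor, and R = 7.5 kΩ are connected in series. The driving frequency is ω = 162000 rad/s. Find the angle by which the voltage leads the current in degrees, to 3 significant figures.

X_L = ωL = 14300 Ω
X_C = 1/(ωC) = 3860 Ω
Net reactance X = X_L − X_C = 10500 Ω
Z = 7500 + j10500 Ω
|Z| = √(7500² + 10500²) = 12900 Ω
∠Z = arctan(10500/7500) = 54.4°

54.4°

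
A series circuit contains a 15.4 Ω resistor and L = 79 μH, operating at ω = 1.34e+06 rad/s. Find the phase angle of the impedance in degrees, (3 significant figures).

X_L = ωL = 106 Ω
Z = 15.4 + j106 Ω
|Z| = √(15.4² + 106²) = 107 Ω
∠Z = arctan(106/15.4) = 81.7°

81.7°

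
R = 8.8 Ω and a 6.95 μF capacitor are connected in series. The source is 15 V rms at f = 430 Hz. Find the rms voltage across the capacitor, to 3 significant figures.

ω = 2πf = 2702 rad/s
X_C = 1/(ωC) = 53.3 Ω
Z = 8.80 − j53.3 Ω
|Z| = √(8.80² + 53.3²) = 54.0 Ω
I = V/|Z| = 278 mA
V_C = I·|Z_C| = 0.278 × 53.3 = 14.8 V

14.8 V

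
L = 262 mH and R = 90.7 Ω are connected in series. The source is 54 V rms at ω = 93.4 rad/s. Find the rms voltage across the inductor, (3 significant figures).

14.1 V

X_L = ωL = 24.5 Ω
Z = 90.7 + j24.5 Ω
|Z| = √(90.7² + 24.5²) = 93.9 Ω
I = V/|Z| = 575 mA
V_L = I·|Z_L| = 0.575 × 24.5 = 14.1 V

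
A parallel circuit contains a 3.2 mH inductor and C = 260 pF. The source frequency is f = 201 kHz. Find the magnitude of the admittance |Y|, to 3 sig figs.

ω = 2πf = 1.263e+06 rad/s
X_L = ωL = 4040 Ω
X_C = 1/(ωC) = 3050 Ω
Parallel: admittances add. Y = 1/(jωL) + jωC
Y = (0 + j8.09e-05) S
|Y| = 8.09e-05 S → |Z| = 1/|Y| = 12400 Ω, ∠Z = −∠Y = -90.0°

80.9 μS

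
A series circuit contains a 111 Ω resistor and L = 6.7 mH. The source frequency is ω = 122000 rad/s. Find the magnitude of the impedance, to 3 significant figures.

825 Ω

X_L = ωL = 817 Ω
Z = 111 + j817 Ω
|Z| = √(111² + 817²) = 825 Ω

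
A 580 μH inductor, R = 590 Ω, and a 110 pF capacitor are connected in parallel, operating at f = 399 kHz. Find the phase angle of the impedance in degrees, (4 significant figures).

13.66°

ω = 2πf = 2.507e+06 rad/s
X_L = ωL = 1454 Ω
X_C = 1/(ωC) = 3626 Ω
Parallel: admittances add. Y = 1/R + 1/(jωL) + jωC
Y = (0.001695 − j0.0004120) S
|Y| = 0.001744 S → |Z| = 1/|Y| = 573.3 Ω, ∠Z = −∠Y = 13.66°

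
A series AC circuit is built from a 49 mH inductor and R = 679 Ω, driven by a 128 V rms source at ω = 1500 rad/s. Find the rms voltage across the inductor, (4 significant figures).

X_L = ωL = 73.50 Ω
Z = 679.0 + j73.50 Ω
|Z| = √(679.0² + 73.50²) = 683.0 Ω
I = V/|Z| = 187.4 mA
V_L = I·|Z_L| = 0.1874 × 73.50 = 13.78 V

13.78 V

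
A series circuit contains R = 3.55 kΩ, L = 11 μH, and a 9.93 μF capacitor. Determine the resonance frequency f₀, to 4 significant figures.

ω₀ = 1/√(LC) = 1/√(1.1e-05 × 9.93e-06) = 95680 rad/s
f₀ = ω₀/(2π) = 15.23 kHz

15.23 kHz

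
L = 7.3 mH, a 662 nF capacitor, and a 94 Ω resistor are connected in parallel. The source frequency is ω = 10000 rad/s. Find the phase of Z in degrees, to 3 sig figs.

X_L = ωL = 73.0 Ω
X_C = 1/(ωC) = 151 Ω
Parallel: admittances add. Y = 1/R + 1/(jωL) + jωC
Y = (0.0106 − j0.00708) S
|Y| = 0.0128 S → |Z| = 1/|Y| = 78.3 Ω, ∠Z = −∠Y = 33.6°

33.6°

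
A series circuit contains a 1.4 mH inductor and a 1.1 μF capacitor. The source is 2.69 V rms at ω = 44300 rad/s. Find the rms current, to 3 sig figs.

64.8 mA

X_L = ωL = 62.0 Ω
X_C = 1/(ωC) = 20.5 Ω
Net reactance X = X_L − X_C = 41.5 Ω
Z = j41.5 Ω
|Z| = √(0² + 41.5²) = 41.5 Ω
I = V/|Z| = 2.69/41.5 = 64.8 mA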